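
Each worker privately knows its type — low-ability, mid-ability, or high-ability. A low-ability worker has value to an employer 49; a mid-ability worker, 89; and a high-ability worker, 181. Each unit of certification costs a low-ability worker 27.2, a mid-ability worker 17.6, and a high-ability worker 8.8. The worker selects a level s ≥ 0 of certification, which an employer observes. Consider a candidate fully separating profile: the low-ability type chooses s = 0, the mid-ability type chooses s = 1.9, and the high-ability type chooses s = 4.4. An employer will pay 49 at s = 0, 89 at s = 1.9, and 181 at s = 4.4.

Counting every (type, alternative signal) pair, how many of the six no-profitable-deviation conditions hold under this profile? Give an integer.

4

High-ability (own payoff 181 − 8.8×4.4 = 142.28): to s=0 gives 49 → no gain ✓; to s=1.9 gives 89 − 8.8×1.9 = 72.28 → no gain ✓.
Low-ability (own payoff 49): to s=1.9 gives 89 − 27.2×1.9 = 37.32 → no gain ✓; to s=4.4 gives 181 − 27.2×4.4 = 61.32 → profitable ✗.
Mid-ability (own payoff 89 − 17.6×1.9 = 55.56): to s=0 gives 49 → no gain ✓; to s=4.4 gives 181 − 17.6×4.4 = 103.56 → profitable ✗.
4 of the 6 constraints hold; not an equilibrium.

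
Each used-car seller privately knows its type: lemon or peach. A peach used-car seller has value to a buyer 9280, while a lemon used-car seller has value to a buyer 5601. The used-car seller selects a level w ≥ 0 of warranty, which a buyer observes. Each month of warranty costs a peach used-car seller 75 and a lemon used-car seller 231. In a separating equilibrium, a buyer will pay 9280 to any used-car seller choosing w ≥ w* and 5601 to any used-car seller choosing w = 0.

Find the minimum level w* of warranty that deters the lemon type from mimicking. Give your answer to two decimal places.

A lemon used-car seller choosing w = 0 receives 5601.
Imitating at w* instead would pay 9280 at cost 231·w*, netting 9280 − 231·w*.
Indifference: 5601 = 9280 − 231·w*, so w* = (9280 − 5601) / 231 ≈ 15.93.
This is the lemon type's binding incentive-compatibility constraint; any w ≥ 15.93 sustains separation on that side.

15.93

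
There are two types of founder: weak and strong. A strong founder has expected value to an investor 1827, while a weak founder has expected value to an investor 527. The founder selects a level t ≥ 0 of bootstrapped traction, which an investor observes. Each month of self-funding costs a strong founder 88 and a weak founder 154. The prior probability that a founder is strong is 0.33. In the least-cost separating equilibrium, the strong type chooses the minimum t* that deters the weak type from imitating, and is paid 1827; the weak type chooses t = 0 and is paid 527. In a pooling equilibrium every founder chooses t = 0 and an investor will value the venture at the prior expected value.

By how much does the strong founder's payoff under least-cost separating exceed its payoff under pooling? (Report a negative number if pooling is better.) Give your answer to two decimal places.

128.14

Least-cost separating signal: t* solves 527 = 1827 − 154·t*, so t* = (1827 − 527)/154 ≈ 8.4416.
Strong type's separating payoff: 1827 − 88 × t* = 1827 − 88 × (1827 − 527)/154 = 1827 − 114400/154 ≈ 1084.1429.
Pooling payoff: 0.33 × 1827 + 0.67 × 527 = 956.
Difference: 1084.1429 − 956 = 128.1429, i.e. 128.14 to two decimal places.
The strong type prefers to separate.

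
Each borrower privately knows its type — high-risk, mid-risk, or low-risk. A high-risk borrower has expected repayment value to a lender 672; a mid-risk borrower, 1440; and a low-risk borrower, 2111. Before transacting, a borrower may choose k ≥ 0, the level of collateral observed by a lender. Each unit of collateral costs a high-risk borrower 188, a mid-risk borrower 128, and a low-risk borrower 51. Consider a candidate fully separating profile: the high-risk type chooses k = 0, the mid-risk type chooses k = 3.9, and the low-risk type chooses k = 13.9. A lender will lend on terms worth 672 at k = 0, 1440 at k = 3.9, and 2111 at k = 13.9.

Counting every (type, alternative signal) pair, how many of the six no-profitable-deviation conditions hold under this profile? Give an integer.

Mid-risk (own payoff 1440 − 128×3.9 = 940.8): to k=0 gives 672 → no gain ✓; to k=13.9 gives 2111 − 128×13.9 = 331.8 → no gain ✓.
High-risk (own payoff 672): to k=3.9 gives 1440 − 188×3.9 = 706.8 → profitable ✗; to k=13.9 gives 2111 − 188×13.9 = -502.2 → no gain ✓.
Low-risk (own payoff 2111 − 51×13.9 = 1402.1): to k=0 gives 672 → no gain ✓; to k=3.9 gives 1440 − 51×3.9 = 1241.1 → no gain ✓.
5 of the 6 constraints hold; not an equilibrium.

5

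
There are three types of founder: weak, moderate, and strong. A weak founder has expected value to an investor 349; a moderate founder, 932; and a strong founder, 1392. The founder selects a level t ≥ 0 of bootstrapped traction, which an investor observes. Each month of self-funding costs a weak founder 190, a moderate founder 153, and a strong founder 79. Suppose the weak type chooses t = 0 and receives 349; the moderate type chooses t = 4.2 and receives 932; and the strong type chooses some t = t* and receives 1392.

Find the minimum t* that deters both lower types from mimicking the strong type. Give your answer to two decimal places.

Moderate type (on-path payoff 932 − 153×4.2 = 289.4) won't mimic when 289.4 ≥ 1392 − 153·t*, i.e. t* ≥ 7.21.
Weak type (on-path payoff 349) won't mimic when 349 ≥ 1392 − 190·t*, i.e. t* ≥ 5.49.
Both must hold, so t* = max(5.49, 7.21) = 7.21. The moderate type's constraint binds.

7.21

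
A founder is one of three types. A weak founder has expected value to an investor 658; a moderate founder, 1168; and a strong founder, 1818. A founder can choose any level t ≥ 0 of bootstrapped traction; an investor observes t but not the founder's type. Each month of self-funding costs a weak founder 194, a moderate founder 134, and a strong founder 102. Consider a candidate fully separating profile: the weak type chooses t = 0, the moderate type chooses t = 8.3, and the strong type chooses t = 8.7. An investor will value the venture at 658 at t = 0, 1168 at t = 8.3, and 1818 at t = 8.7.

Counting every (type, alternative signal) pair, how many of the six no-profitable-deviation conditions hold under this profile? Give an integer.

4

Moderate (own payoff 1168 − 134×8.3 = 55.8): to t=0 gives 658 → profitable ✗; to t=8.7 gives 1818 − 134×8.7 = 652.2 → profitable ✗.
Strong (own payoff 1818 − 102×8.7 = 930.6): to t=0 gives 658 → no gain ✓; to t=8.3 gives 1168 − 102×8.3 = 321.4 → no gain ✓.
Weak (own payoff 658): to t=8.3 gives 1168 − 194×8.3 = -442.2 → no gain ✓; to t=8.7 gives 1818 − 194×8.7 = 130.2 → no gain ✓.
4 of the 6 constraints hold; not an equilibrium.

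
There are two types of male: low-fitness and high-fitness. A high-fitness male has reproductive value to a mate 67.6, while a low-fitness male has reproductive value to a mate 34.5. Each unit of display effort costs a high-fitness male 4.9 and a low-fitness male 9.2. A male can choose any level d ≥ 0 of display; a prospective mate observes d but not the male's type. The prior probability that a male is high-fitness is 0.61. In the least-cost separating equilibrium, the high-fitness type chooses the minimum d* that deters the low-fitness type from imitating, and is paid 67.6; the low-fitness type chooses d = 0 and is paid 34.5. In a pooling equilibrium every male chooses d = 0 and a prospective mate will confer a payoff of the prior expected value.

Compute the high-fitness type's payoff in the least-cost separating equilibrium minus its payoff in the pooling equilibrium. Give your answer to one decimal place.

Least-cost separating signal: d* solves 34.5 = 67.6 − 9.2·d*, so d* = (67.6 − 34.5)/9.2 ≈ 3.5978.
High-fitness type's separating payoff: 67.6 − 4.9 × d* = 67.6 − 4.9 × (67.6 − 34.5)/9.2 = 67.6 − 162.19/9.2 ≈ 49.971.
Pooling payoff: 0.61 × 67.6 + 0.39 × 34.5 = 54.691.
Difference: 49.971 − 54.691 = -4.72, i.e. -4.7 to one decimal place.
The high-fitness type would prefer the pooling outcome.

-4.7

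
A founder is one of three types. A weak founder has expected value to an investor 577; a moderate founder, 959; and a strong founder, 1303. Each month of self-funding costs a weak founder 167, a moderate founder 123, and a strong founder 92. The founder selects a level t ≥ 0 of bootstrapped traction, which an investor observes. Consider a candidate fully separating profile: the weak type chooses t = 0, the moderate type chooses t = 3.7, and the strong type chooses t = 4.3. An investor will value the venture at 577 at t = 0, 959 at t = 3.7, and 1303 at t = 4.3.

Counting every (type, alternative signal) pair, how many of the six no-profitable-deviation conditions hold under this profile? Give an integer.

Strong (own payoff 1303 − 92×4.3 = 907.4): to t=0 gives 577 → no gain ✓; to t=3.7 gives 959 − 92×3.7 = 618.6 → no gain ✓.
Weak (own payoff 577): to t=3.7 gives 959 − 167×3.7 = 341.1 → no gain ✓; to t=4.3 gives 1303 − 167×4.3 = 584.9 → profitable ✗.
Moderate (own payoff 959 − 123×3.7 = 503.9): to t=0 gives 577 → profitable ✗; to t=4.3 gives 1303 − 123×4.3 = 774.1 → profitable ✗.
3 of the 6 constraints hold; not an equilibrium.

3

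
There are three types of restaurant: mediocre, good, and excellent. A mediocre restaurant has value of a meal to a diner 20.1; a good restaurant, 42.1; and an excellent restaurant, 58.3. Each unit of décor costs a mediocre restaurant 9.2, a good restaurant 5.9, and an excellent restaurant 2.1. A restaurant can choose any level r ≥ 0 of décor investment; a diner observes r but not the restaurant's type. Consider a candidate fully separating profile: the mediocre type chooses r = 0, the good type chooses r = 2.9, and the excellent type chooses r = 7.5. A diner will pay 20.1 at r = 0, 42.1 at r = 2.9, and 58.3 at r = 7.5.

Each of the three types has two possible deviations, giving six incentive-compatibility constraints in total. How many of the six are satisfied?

6

Excellent (own payoff 58.3 − 2.1×7.5 = 42.55): to r=0 gives 20.1 → no gain ✓; to r=2.9 gives 42.1 − 2.1×2.9 = 36.01 → no gain ✓.
Mediocre (own payoff 20.1): to r=2.9 gives 42.1 − 9.2×2.9 = 15.42 → no gain ✓; to r=7.5 gives 58.3 − 9.2×7.5 = -10.7 → no gain ✓.
Good (own payoff 42.1 − 5.9×2.9 = 24.99): to r=0 gives 20.1 → no gain ✓; to r=7.5 gives 58.3 − 5.9×7.5 = 14.05 → no gain ✓.
6 of the 6 constraints hold; this profile is a separating equilibrium.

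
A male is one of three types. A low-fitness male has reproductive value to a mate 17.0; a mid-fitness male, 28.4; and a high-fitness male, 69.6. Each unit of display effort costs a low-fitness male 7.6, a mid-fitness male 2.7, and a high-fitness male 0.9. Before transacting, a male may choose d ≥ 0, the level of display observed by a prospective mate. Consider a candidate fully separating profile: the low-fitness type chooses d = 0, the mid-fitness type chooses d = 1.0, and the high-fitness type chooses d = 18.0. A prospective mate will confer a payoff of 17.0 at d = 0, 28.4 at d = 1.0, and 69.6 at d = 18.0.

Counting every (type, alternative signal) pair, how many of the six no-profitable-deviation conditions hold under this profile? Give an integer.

High-fitness (own payoff 69.6 − 0.9×18.0 = 53.4): to d=0 gives 17.0 → no gain ✓; to d=1.0 gives 28.4 − 0.9×1.0 = 27.5 → no gain ✓.
Low-fitness (own payoff 17.0): to d=1.0 gives 28.4 − 7.6×1.0 = 20.8 → profitable ✗; to d=18.0 gives 69.6 − 7.6×18.0 = -67.2 → no gain ✓.
Mid-fitness (own payoff 28.4 − 2.7×1.0 = 25.7): to d=0 gives 17.0 → no gain ✓; to d=18.0 gives 69.6 − 2.7×18.0 = 21 → no gain ✓.
5 of the 6 constraints hold; not an equilibrium.

5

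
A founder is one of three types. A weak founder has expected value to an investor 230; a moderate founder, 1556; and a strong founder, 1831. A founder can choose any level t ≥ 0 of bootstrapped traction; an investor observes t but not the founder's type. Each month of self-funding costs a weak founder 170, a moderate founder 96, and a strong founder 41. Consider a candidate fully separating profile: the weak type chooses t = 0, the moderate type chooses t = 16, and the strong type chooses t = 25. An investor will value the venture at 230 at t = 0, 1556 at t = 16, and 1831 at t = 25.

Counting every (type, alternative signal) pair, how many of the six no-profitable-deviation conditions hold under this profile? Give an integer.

Strong (own payoff 1831 − 41×25 = 806): to t=0 gives 230 → no gain ✓; to t=16 gives 1556 − 41×16 = 900 → profitable ✗.
Moderate (own payoff 1556 − 96×16 = 20): to t=0 gives 230 → profitable ✗; to t=25 gives 1831 − 96×25 = -569 → no gain ✓.
Weak (own payoff 230): to t=16 gives 1556 − 170×16 = -1164 → no gain ✓; to t=25 gives 1831 − 170×25 = -2419 → no gain ✓.
4 of the 6 constraints hold; not an equilibrium.

4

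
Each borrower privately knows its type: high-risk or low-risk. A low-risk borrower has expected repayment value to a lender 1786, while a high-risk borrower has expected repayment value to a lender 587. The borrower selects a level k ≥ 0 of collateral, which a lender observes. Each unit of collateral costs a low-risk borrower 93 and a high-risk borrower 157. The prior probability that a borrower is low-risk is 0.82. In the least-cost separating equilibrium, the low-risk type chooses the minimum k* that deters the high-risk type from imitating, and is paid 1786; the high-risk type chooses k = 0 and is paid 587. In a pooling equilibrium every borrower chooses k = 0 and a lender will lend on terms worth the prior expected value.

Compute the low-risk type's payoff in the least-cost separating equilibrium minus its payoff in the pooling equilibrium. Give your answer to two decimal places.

-494.42

Least-cost separating signal: k* solves 587 = 1786 − 157·k*, so k* = (1786 − 587)/157 ≈ 7.6369.
Low-risk type's separating payoff: 1786 − 93 × k* = 1786 − 93 × (1786 − 587)/157 = 1786 − 111507/157 ≈ 1075.7643.
Pooling payoff: 0.82 × 1786 + 0.18 × 587 = 1570.18.
Difference: 1075.7643 − 1570.18 = -494.4157, i.e. -494.42 to two decimal places.
The low-risk type would prefer the pooling outcome.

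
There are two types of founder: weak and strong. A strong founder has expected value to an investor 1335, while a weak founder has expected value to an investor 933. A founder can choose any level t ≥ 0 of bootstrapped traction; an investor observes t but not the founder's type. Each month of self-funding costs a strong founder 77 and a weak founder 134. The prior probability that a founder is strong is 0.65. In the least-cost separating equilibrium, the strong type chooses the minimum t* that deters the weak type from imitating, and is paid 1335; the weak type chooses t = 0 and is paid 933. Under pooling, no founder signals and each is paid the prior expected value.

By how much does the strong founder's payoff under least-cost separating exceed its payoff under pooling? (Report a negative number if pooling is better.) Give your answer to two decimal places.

Least-cost separating signal: t* solves 933 = 1335 − 134·t*, so t* = (1335 − 933)/134 = 3.
Strong type's separating payoff: 1335 − 77 × t* = 1335 − 77 × (1335 − 933)/134 = 1335 − 30954/134 = 1104.
Pooling payoff: 0.65 × 1335 + 0.35 × 933 = 1194.3.
Difference: 1104 − 1194.3 = -90.30.
The strong type would prefer the pooling outcome.

-90.30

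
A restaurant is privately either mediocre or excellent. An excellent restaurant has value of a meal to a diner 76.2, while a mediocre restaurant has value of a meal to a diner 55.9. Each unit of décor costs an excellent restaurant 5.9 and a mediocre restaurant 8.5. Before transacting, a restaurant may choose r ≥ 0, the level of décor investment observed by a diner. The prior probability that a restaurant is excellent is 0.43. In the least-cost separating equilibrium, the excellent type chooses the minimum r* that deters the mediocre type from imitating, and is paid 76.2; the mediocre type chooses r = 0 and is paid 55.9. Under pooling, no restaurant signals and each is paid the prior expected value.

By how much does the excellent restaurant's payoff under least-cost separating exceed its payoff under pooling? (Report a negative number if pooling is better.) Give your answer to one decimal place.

Least-cost separating signal: r* solves 55.9 = 76.2 − 8.5·r*, so r* = (76.2 − 55.9)/8.5 ≈ 2.3882.
Excellent type's separating payoff: 76.2 − 5.9 × r* = 76.2 − 5.9 × (76.2 − 55.9)/8.5 = 76.2 − 119.77/8.5 ≈ 62.109.
Pooling payoff: 0.43 × 76.2 + 0.57 × 55.9 = 64.629.
Difference: 62.109 − 64.629 = -2.52, i.e. -2.5 to one decimal place.
The excellent type would prefer the pooling outcome.

-2.5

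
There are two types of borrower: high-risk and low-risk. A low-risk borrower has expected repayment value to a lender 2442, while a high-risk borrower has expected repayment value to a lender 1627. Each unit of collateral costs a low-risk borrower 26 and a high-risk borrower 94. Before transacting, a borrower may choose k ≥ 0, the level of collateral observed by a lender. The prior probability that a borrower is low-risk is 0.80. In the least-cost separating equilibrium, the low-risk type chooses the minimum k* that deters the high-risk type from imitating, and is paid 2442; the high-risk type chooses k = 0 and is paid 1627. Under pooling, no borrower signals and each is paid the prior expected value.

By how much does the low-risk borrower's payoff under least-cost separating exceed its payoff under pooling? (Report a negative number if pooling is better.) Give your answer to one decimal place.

-62.4

Least-cost separating signal: k* solves 1627 = 2442 − 94·k*, so k* = (2442 − 1627)/94 ≈ 8.6702.
Low-risk type's separating payoff: 2442 − 26 × k* = 2442 − 26 × (2442 − 1627)/94 = 2442 − 21190/94 ≈ 2216.574.
Pooling payoff: 0.80 × 2442 + 0.20 × 1627 = 2279.
Difference: 2216.574 − 2279 = -62.426, i.e. -62.4 to one decimal place.
The low-risk type would prefer the pooling outcome.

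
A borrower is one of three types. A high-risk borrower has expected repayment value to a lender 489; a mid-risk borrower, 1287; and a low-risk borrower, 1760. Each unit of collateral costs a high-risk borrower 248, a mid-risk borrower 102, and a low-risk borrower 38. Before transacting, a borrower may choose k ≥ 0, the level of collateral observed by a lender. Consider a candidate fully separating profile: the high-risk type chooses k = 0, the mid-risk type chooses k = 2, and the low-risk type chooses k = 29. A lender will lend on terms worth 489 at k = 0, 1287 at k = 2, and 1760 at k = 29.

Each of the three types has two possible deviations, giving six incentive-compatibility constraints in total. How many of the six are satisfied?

Mid-risk (own payoff 1287 − 102×2 = 1083): to k=0 gives 489 → no gain ✓; to k=29 gives 1760 − 102×29 = -1198 → no gain ✓.
High-risk (own payoff 489): to k=2 gives 1287 − 248×2 = 791 → profitable ✗; to k=29 gives 1760 − 248×29 = -5432 → no gain ✓.
Low-risk (own payoff 1760 − 38×29 = 658): to k=0 gives 489 → no gain ✓; to k=2 gives 1287 − 38×2 = 1211 → profitable ✗.
4 of the 6 constraints hold; not an equilibrium.

4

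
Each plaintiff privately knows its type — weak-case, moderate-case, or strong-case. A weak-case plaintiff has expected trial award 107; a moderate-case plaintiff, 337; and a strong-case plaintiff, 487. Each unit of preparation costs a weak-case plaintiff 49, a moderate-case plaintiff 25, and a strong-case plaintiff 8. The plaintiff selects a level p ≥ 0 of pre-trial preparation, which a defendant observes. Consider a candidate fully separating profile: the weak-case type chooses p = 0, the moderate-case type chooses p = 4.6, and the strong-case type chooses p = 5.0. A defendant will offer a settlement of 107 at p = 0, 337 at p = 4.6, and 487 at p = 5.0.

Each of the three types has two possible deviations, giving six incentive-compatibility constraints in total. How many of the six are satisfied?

Weak-case (own payoff 107): to p=4.6 gives 337 − 49×4.6 = 111.6 → profitable ✗; to p=5.0 gives 487 − 49×5.0 = 242 → profitable ✗.
Moderate-case (own payoff 337 − 25×4.6 = 222): to p=0 gives 107 → no gain ✓; to p=5.0 gives 487 − 25×5.0 = 362 → profitable ✗.
Strong-case (own payoff 487 − 8×5.0 = 447): to p=0 gives 107 → no gain ✓; to p=4.6 gives 337 − 8×4.6 = 300.2 → no gain ✓.
3 of the 6 constraints hold; not an equilibrium.

3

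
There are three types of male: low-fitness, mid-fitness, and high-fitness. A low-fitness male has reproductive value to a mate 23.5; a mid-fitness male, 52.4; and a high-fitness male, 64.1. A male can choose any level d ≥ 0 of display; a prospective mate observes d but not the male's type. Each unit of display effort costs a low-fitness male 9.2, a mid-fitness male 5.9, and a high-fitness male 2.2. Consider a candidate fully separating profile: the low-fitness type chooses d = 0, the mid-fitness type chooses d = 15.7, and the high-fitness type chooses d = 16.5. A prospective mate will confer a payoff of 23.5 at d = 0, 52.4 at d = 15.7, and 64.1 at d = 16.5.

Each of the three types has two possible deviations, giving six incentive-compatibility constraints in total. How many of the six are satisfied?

4

Low-fitness (own payoff 23.5): to d=15.7 gives 52.4 − 9.2×15.7 = -92.04 → no gain ✓; to d=16.5 gives 64.1 − 9.2×16.5 = -87.7 → no gain ✓.
High-fitness (own payoff 64.1 − 2.2×16.5 = 27.8): to d=0 gives 23.5 → no gain ✓; to d=15.7 gives 52.4 − 2.2×15.7 = 17.86 → no gain ✓.
Mid-fitness (own payoff 52.4 − 5.9×15.7 = -40.23): to d=0 gives 23.5 → profitable ✗; to d=16.5 gives 64.1 − 5.9×16.5 = -33.25 → profitable ✗.
4 of the 6 constraints hold; not an equilibrium.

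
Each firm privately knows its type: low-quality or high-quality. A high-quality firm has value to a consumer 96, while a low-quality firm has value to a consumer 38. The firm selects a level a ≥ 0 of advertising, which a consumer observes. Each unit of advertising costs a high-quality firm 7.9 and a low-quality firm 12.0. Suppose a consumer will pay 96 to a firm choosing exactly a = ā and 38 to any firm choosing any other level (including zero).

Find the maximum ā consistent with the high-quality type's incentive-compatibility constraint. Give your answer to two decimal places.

7.34

Choosing ā yields the high-quality type 96 − 7.9·ā; choosing zero yields 38.
The high-quality type is indifferent at 96 − 7.9·ā = 38, i.e. ā = (96 − 38) / 7.9 ≈ 7.34.
For any ā above 7.34 the high-quality type would rather pool at zero, so separation collapses.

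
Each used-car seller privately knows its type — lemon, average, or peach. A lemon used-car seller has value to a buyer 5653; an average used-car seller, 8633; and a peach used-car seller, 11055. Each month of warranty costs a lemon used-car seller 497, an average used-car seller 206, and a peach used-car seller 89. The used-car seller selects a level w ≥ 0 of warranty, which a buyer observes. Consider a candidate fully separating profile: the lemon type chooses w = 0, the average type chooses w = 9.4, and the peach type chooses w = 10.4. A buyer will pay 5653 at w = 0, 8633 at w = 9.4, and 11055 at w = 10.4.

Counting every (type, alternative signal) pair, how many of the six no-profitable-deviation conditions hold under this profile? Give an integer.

4

Peach (own payoff 11055 − 89×10.4 = 10129.4): to w=0 gives 5653 → no gain ✓; to w=9.4 gives 8633 − 89×9.4 = 7796.4 → no gain ✓.
Lemon (own payoff 5653): to w=9.4 gives 8633 − 497×9.4 = 3961.2 → no gain ✓; to w=10.4 gives 11055 − 497×10.4 = 5886.2 → profitable ✗.
Average (own payoff 8633 − 206×9.4 = 6696.6): to w=0 gives 5653 → no gain ✓; to w=10.4 gives 11055 − 206×10.4 = 8912.6 → profitable ✗.
4 of the 6 constraints hold; not an equilibrium.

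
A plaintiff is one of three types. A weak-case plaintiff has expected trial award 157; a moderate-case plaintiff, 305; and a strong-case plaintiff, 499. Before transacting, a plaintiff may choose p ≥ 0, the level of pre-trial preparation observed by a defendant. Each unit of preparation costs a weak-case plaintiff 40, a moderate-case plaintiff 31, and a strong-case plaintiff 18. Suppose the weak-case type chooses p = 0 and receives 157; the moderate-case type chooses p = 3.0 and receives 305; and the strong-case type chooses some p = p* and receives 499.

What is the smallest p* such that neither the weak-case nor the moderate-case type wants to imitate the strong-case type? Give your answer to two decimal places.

Weak-case type (on-path payoff 157) won't mimic when 157 ≥ 499 − 40·p*, i.e. p* ≥ 8.55.
Moderate-case type (on-path payoff 305 − 31×3.0 = 212) won't mimic when 212 ≥ 499 − 31·p*, i.e. p* ≥ 9.26.
Both must hold, so p* = max(8.55, 9.26) = 9.26. The moderate-case type's constraint binds.

9.26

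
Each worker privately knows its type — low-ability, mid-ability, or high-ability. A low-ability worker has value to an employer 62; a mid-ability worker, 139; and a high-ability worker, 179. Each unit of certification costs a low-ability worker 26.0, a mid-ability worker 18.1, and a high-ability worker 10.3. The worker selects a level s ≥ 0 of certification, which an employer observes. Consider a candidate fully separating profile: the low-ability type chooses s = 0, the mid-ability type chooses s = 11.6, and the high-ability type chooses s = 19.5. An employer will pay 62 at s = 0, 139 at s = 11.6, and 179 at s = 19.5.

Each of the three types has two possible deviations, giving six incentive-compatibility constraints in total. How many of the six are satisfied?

3

High-ability (own payoff 179 − 10.3×19.5 = -21.85): to s=0 gives 62 → profitable ✗; to s=11.6 gives 139 − 10.3×11.6 = 19.52 → profitable ✗.
Mid-ability (own payoff 139 − 18.1×11.6 = -70.96): to s=0 gives 62 → profitable ✗; to s=19.5 gives 179 − 18.1×19.5 = -173.95 → no gain ✓.
Low-ability (own payoff 62): to s=11.6 gives 139 − 26.0×11.6 = -162.6 → no gain ✓; to s=19.5 gives 179 − 26.0×19.5 = -328 → no gain ✓.
3 of the 6 constraints hold; not an equilibrium.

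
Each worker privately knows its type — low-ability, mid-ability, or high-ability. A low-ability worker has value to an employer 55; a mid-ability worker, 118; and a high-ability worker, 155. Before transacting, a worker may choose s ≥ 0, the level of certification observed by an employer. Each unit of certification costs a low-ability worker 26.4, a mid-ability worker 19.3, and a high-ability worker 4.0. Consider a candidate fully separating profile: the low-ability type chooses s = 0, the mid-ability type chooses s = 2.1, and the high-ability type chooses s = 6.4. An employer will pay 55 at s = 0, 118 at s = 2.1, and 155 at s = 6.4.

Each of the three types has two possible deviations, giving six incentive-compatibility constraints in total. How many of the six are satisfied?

5

High-ability (own payoff 155 − 4.0×6.4 = 129.4): to s=0 gives 55 → no gain ✓; to s=2.1 gives 118 − 4.0×2.1 = 109.6 → no gain ✓.
Low-ability (own payoff 55): to s=2.1 gives 118 − 26.4×2.1 = 62.56 → profitable ✗; to s=6.4 gives 155 − 26.4×6.4 = -13.96 → no gain ✓.
Mid-ability (own payoff 118 − 19.3×2.1 = 77.47): to s=0 gives 55 → no gain ✓; to s=6.4 gives 155 − 19.3×6.4 = 31.48 → no gain ✓.
5 of the 6 constraints hold; not an equilibrium.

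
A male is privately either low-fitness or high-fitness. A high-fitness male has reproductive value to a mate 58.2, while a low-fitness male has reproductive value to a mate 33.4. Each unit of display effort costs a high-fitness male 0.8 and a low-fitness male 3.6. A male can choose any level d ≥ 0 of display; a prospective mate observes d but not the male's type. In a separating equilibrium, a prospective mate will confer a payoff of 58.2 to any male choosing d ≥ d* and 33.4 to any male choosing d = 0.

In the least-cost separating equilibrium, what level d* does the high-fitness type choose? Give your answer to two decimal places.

6.89

A low-fitness male choosing d = 0 receives 33.4.
Imitating at d* instead would pay 58.2 at cost 3.6·d*, netting 58.2 − 3.6·d*.
Indifference: 33.4 = 58.2 − 3.6·d*, so d* = (58.2 − 33.4) / 3.6 ≈ 6.89.
At d* the low-fitness type's incentive constraint just binds; the high-fitness type strictly prefers d* since its per-unit cost is lower.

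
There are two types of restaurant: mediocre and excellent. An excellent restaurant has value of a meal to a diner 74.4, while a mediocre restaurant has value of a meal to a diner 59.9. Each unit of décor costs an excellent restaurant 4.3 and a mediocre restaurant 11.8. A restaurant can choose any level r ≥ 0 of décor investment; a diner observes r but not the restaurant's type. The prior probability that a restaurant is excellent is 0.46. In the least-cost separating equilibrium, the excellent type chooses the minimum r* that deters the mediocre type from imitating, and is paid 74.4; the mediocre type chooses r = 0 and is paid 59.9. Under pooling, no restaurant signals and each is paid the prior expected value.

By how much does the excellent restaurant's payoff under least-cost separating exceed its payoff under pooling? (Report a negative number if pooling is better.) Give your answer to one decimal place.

Least-cost separating signal: r* solves 59.9 = 74.4 − 11.8·r*, so r* = (74.4 − 59.9)/11.8 ≈ 1.2288.
Excellent type's separating payoff: 74.4 − 4.3 × r* = 74.4 − 4.3 × (74.4 − 59.9)/11.8 = 74.4 − 62.35/11.8 ≈ 69.116.
Pooling payoff: 0.46 × 74.4 + 0.54 × 59.9 = 66.57.
Difference: 69.116 − 66.57 = 2.546, i.e. 2.5 to one decimal place.
The excellent type prefers to separate.

2.5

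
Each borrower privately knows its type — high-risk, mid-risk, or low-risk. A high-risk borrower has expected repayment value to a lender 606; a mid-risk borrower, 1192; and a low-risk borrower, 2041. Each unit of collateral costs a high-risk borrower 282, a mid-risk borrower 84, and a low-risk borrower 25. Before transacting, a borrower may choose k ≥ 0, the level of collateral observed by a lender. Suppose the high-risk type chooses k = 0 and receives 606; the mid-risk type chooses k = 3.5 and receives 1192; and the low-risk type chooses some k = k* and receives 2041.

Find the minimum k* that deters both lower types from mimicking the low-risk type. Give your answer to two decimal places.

Mid-risk type (on-path payoff 1192 − 84×3.5 = 898) won't mimic when 898 ≥ 2041 − 84·k*, i.e. k* ≥ 13.61.
High-risk type (on-path payoff 606) won't mimic when 606 ≥ 2041 − 282·k*, i.e. k* ≥ 5.09.
Both must hold, so k* = max(5.09, 13.61) = 13.61. The mid-risk type's constraint binds.

13.61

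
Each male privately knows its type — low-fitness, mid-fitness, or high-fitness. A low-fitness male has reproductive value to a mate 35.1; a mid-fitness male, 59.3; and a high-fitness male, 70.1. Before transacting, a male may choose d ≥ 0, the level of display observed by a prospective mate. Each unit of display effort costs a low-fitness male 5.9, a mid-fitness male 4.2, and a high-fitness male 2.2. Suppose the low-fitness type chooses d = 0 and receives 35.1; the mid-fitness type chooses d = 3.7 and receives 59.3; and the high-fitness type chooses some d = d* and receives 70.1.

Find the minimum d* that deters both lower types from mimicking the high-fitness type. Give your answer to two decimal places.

Mid-fitness type (on-path payoff 59.3 − 4.2×3.7 = 43.76) won't mimic when 43.76 ≥ 70.1 − 4.2·d*, i.e. d* ≥ 6.27.
Low-fitness type (on-path payoff 35.1) won't mimic when 35.1 ≥ 70.1 − 5.9·d*, i.e. d* ≥ 5.93.
Both must hold, so d* = max(5.93, 6.27) = 6.27. The mid-fitness type's constraint binds.

6.27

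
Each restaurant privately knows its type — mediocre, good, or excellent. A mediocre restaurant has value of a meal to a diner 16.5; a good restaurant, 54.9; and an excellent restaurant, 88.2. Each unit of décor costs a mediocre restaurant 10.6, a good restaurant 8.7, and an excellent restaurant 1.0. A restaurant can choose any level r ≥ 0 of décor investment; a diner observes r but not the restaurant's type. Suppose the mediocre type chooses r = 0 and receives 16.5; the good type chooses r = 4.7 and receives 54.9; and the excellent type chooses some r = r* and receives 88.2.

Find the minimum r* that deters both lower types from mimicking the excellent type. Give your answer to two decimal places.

8.53

Good type (on-path payoff 54.9 − 8.7×4.7 = 14.01) won't mimic when 14.01 ≥ 88.2 − 8.7·r*, i.e. r* ≥ 8.53.
Mediocre type (on-path payoff 16.5) won't mimic when 16.5 ≥ 88.2 − 10.6·r*, i.e. r* ≥ 6.76.
Both must hold, so r* = max(6.76, 8.53) = 8.53. The good type's constraint binds.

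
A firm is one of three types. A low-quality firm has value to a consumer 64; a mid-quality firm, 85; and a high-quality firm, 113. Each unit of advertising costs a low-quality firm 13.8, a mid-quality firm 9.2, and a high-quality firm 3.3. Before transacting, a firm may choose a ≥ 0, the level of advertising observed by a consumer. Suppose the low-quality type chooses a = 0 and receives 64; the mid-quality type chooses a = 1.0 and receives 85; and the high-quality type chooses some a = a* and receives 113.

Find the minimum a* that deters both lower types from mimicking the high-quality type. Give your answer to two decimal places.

4.04

Mid-quality type (on-path payoff 85 − 9.2×1.0 = 75.8) won't mimic when 75.8 ≥ 113 − 9.2·a*, i.e. a* ≥ 4.04.
Low-quality type (on-path payoff 64) won't mimic when 64 ≥ 113 − 13.8·a*, i.e. a* ≥ 3.55.
Both must hold, so a* = max(3.55, 4.04) = 4.04. The mid-quality type's constraint binds.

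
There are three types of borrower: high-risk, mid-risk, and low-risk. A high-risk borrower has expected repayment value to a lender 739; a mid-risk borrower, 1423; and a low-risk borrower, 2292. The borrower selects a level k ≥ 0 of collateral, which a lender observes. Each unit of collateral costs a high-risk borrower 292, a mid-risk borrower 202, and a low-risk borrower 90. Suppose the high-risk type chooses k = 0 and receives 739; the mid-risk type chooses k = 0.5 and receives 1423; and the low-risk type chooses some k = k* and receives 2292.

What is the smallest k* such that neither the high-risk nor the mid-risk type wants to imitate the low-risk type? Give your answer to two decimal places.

High-risk type (on-path payoff 739) won't mimic when 739 ≥ 2292 − 292·k*, i.e. k* ≥ 5.32.
Mid-risk type (on-path payoff 1423 − 202×0.5 = 1322) won't mimic when 1322 ≥ 2292 − 202·k*, i.e. k* ≥ 4.80.
Both must hold, so k* = max(5.32, 4.80) = 5.32. The high-risk type's constraint binds.

5.32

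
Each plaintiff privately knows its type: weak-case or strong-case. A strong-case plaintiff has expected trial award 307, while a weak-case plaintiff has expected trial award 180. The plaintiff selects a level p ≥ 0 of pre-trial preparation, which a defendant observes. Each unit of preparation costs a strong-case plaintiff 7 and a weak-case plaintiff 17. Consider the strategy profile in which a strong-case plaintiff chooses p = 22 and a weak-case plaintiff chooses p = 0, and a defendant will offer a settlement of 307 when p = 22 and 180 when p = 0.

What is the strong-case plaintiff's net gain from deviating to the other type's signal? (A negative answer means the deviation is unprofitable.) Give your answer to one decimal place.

27.0

Playing p = 22 the strong-case plaintiff receives 307 − 7 × 22 = 153.
Deviating to p = 0 yields 180 instead.
Gain from deviating: 180 − 153 = 27.0.
The gain is positive, so the strong-case type's incentive-compatibility constraint is violated — this profile is not a separating equilibrium.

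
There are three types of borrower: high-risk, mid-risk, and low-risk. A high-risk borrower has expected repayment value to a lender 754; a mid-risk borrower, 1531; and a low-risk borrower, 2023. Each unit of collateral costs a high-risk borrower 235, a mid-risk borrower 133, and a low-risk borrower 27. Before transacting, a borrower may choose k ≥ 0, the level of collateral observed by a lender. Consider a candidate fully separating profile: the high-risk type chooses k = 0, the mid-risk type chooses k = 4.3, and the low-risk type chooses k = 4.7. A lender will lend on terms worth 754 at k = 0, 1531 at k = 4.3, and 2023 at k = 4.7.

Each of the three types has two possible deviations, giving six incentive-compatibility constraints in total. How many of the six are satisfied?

Mid-risk (own payoff 1531 − 133×4.3 = 959.1): to k=0 gives 754 → no gain ✓; to k=4.7 gives 2023 − 133×4.7 = 1397.9 → profitable ✗.
Low-risk (own payoff 2023 − 27×4.7 = 1896.1): to k=0 gives 754 → no gain ✓; to k=4.3 gives 1531 − 27×4.3 = 1414.9 → no gain ✓.
High-risk (own payoff 754): to k=4.3 gives 1531 − 235×4.3 = 520.5 → no gain ✓; to k=4.7 gives 2023 − 235×4.7 = 918.5 → profitable ✗.
4 of the 6 constraints hold; not an equilibrium.

4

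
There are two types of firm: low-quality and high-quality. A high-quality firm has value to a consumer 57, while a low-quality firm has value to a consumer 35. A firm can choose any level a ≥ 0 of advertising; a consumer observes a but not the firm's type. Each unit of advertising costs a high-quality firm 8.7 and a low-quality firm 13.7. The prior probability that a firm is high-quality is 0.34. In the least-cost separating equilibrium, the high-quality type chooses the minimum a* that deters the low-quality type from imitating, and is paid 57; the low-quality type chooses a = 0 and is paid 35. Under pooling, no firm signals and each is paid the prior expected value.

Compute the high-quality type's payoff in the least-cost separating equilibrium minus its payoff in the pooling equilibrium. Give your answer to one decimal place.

0.5

Least-cost separating signal: a* solves 35 = 57 − 13.7·a*, so a* = (57 − 35)/13.7 ≈ 1.6058.
High-quality type's separating payoff: 57 − 8.7 × a* = 57 − 8.7 × (57 − 35)/13.7 = 57 − 191.4/13.7 ≈ 43.029.
Pooling payoff: 0.34 × 57 + 0.66 × 35 = 42.48.
Difference: 43.029 − 42.48 = 0.549, i.e. 0.5 to one decimal place.
The high-quality type prefers to separate.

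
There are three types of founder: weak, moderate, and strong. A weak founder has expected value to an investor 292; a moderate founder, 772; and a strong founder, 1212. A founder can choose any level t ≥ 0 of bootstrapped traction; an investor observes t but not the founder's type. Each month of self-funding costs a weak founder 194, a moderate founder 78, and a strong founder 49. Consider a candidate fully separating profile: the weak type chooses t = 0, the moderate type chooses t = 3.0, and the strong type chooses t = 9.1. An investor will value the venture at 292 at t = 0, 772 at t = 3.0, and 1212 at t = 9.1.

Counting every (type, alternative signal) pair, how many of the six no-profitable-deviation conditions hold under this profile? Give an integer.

Weak (own payoff 292): to t=3.0 gives 772 − 194×3.0 = 190 → no gain ✓; to t=9.1 gives 1212 − 194×9.1 = -553.4 → no gain ✓.
Moderate (own payoff 772 − 78×3.0 = 538): to t=0 gives 292 → no gain ✓; to t=9.1 gives 1212 − 78×9.1 = 502.2 → no gain ✓.
Strong (own payoff 1212 − 49×9.1 = 766.1): to t=0 gives 292 → no gain ✓; to t=3.0 gives 772 − 49×3.0 = 625 → no gain ✓.
6 of the 6 constraints hold; this profile is a separating equilibrium.

6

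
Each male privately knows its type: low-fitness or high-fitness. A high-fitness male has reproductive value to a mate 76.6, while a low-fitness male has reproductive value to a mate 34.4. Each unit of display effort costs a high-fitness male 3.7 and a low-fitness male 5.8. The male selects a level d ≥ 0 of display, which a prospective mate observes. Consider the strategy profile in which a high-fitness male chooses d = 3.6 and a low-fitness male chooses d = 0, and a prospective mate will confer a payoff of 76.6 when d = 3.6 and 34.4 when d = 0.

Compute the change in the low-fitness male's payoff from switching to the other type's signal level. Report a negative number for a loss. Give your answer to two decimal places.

Playing d = 0 the low-fitness male receives 34.4.
Deviating to d = 3.6 brings payment 76.6 at cost 5.8 × 3.6 = 20.88, netting 55.72.
Gain from deviating: 55.72 − 34.4 = 21.32.
The gain is positive, so the low-fitness type's incentive-compatibility constraint is violated — this profile is not a separating equilibrium.

21.32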